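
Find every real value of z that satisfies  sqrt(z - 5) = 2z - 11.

Square both sides: z - 5 = (2z - 11)^2.
Expand and rearrange: 4z^2 - 45z + 126 = 0.
Solving gives z = 6 or z = 5.25.
Check each candidate in the original equation:
  z = 6: sqrt(1) = 1, while 2z - 11 = 1 — valid.
  z = 5.25: sqrt(0.25) = 0.5, while 2z - 11 = -0.5 — extraneous.

z = 6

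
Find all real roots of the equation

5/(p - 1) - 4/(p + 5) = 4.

p = -5.8456 or p = 2.0956

Multiply both sides by (p - 1)(p + 5):
5(p + 5) - 4(p - 1) = 4(p - 1)(p + 5).
Expand and collect terms: 4p^2 + 15p - 49 = 0.
By the quadratic formula, p = (-15 +/- sqrt(1009)) / 8, so p ~= 2.0956 or p ~= -5.8456.
Neither value makes a denominator zero (p != 1, p != -5), so both are valid.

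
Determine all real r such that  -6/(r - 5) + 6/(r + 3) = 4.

r = -1 or r = 3

Multiply both sides by (r - 5)(r + 3):
-6(r + 3) + 6(r - 5) = 4(r - 5)(r + 3).
Expand and collect terms: 4r² - 8r - 12 = 0.
Factor or apply the quadratic formula: r = 3 or r = -1.
Neither value makes a denominator zero (r ≠ 5, r ≠ -3), so both are valid.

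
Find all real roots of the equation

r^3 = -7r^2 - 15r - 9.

r = -3 or r = -1

Rearrange: r^3 + 7r^2 + 15r + 9 = 0.
Possible rational roots are divisors of 9. Testing r = -1 gives 0, so (r + 1) is a factor.
Divide: r^3 + 7r^2 + 15r + 9 = (r + 1)(r^2 + 6r + 9).
The quadratic has the repeated root r = -3.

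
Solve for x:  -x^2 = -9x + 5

Rearrange to standard form: -x^2 + 9x - 5 = 0.
Discriminant: (9)^2 - 4*(-1)*(-5) = 61.
Quadratic formula: x = (-9 +/- sqrt(61)) / (-2).
So x = 9/2 - sqrt(61)/2 ~= 0.5949 or x = sqrt(61)/2 + 9/2 ~= 8.4051.

x = 0.5949 or x = 8.4051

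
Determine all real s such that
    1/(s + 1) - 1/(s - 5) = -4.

s = -1.2404 or s = 5.2404

Multiply both sides by (s + 1)(s - 5):
(s - 5) - (s + 1) = -4(s + 1)(s - 5).
Expand and collect terms: -4s² + 16s + 26 = 0.
By the quadratic formula, s = (-16 ± √672) / -8, so s ≈ -1.2404 or s ≈ 5.2404.
Neither value makes a denominator zero (s ≠ -1, s ≠ 5), so both are valid.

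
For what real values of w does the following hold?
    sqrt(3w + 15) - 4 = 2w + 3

w = -2

Isolate the radical: sqrt(3w + 15) = 2w + 7.
Square both sides: 3w + 15 = (2w + 7)^2.
Expand and rearrange: 4w^2 + 25w + 34 = 0.
Solving gives w = -2 or w = -4.25.
Check each candidate in the original equation:
  w = -2: sqrt(9) = 3, while 2w + 7 = 3 — valid.
  w = -4.25: sqrt(2.25) = 1.5, while 2w + 7 = -1.5 — extraneous.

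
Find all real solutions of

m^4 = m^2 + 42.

m = -2.6458 or m = 2.6458

Let u = m^2. The equation becomes u^2 - u - 42 = 0.
Factor: (u + 6)(u - 7) = 0, so u = -6 or u = 7.
m^2 = -6 < 0 has no real solution.
m^2 = 7 gives m = +/-sqrt(7) ~= +/-2.6458.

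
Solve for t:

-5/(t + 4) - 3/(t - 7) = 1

Multiply both sides by (t + 4)(t - 7):
-5(t - 7) - 3(t + 4) = (t + 4)(t - 7).
Expand and collect terms: t² + 5t - 51 = 0.
By the quadratic formula, t = (-5 ± √229) / 2, so t ≈ 5.0664 or t ≈ -10.0664.
Neither value makes a denominator zero (t ≠ -4, t ≠ 7), so both are valid.

t = -10.0664 or t = 5.0664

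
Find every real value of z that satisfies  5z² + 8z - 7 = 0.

Discriminant: (8)² − 4·5·(-7) = 204.
Quadratic formula: z = (-8 ± √204) / 10.
So z = -4/5 + √(51)/5 ≈ 0.6283 or z = -√(51)/5 - 4/5 ≈ -2.2283.

z = -2.2283 or z = 0.6283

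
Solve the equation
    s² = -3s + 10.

s = -5 or s = 2

Bring every term to one side: s² + 3s - 10 = 0.
Factor: (s + 5)(s - 2) = 0.
So s = -5 or s = 2.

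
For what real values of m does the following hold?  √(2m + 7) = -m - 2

Square both sides: 2m + 7 = (-m - 2)².
Expand and rearrange: m² + 2m - 3 = 0.
Solving gives m = 1 or m = -3.
Check each candidate in the original equation:
  m = 1: √(9) = 3, while -m - 2 = -3 — extraneous.
  m = -3: √(1) = 1, while -m - 2 = 1 — valid.

m = -3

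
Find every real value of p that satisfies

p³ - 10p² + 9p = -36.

p = -1.4244 or p = 3 or p = 8.4244

Rearrange: p³ - 10p² + 9p + 36 = 0.
Possible rational roots are divisors of 36. Testing p = 3 gives 0, so (p - 3) is a factor.
Divide: p³ - 10p² + 9p + 36 = (p - 3)(p² - 7p - 12).
Apply the quadratic formula to p² - 7p - 12 = 0: p = (7 ± √97)/2, i.e. p ≈ 8.4244 or p ≈ -1.4244.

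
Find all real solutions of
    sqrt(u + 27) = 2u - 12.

u = 9

Square both sides: u + 27 = (2u - 12)^2.
Expand and rearrange: 4u^2 - 49u + 117 = 0.
Solving gives u = 9 or u = 3.25.
Check each candidate in the original equation:
  u = 9: sqrt(36) = 6, while 2u - 12 = 6 — valid.
  u = 3.25: sqrt(30.25) = 5.5, while 2u - 12 = -5.5 — extraneous.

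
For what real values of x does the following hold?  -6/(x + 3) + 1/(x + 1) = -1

Multiply both sides by (x + 3)(x + 1):
-6(x + 1) + (x + 3) = -(x + 3)(x + 1).
Expand and collect terms: -x² + x = 0.
Factor or apply the quadratic formula: x = 0 or x = 1.
Neither value makes a denominator zero (x ≠ -3, x ≠ -1), so both are valid.

x = 0 or x = 1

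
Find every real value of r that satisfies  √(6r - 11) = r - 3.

Square both sides: 6r - 11 = (r - 3)².
Expand and rearrange: r² - 12r + 20 = 0.
Solving gives r = 10 or r = 2.
Check each candidate in the original equation:
  r = 10: √(49) = 7, while r - 3 = 7 — valid.
  r = 2: √(1) = 1, while r - 3 = -1 — extraneous.

r = 10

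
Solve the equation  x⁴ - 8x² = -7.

x = -2.6458 or x = -1 or x = 1 or x = 2.6458

Let u = x². The equation becomes u² - 8u + 7 = 0.
Factor: (u - 7)(u - 1) = 0, so u = 7 or u = 1.
x² = 7 gives x = ±√(7) ≈ ±2.6458.
x² = 1 gives x = ±1.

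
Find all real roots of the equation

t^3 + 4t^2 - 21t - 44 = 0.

Possible rational roots are divisors of -44. Testing t = 4 gives 0, so (t - 4) is a factor.
Divide: t^3 + 4t^2 - 21t - 44 = (t - 4)(t^2 + 8t + 11).
Apply the quadratic formula to t^2 + 8t + 11 = 0: t = (-8 +/- sqrt(20))/2, i.e. t ~= -1.7639 or t ~= -6.2361.

t = -6.2361 or t = -1.7639 or t = 4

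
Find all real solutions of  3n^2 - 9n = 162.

Bring every term to one side: 3n^2 - 9n - 162 = 0.
Factor: 3(n + 6)(n - 9) = 0.
So n = -6 or n = 9.

n = -6 or n = 9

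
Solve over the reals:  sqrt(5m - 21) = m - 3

m = 5 or m = 6

Square both sides: 5m - 21 = (m - 3)^2.
Expand and rearrange: m^2 - 11m + 30 = 0.
Solving gives m = 6 or m = 5.
Check each candidate in the original equation:
  m = 6: sqrt(9) = 3, while m - 3 = 3 — valid.
  m = 5: sqrt(4) = 2, while m - 3 = 2 — valid.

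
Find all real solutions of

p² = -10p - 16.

p = -8 or p = -2

Bring every term to one side: p² + 10p + 16 = 0.
Factor: (p + 2)(p + 8) = 0.
So p = -2 or p = -8.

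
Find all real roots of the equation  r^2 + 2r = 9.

Rearrange to standard form: r^2 + 2r - 9 = 0.
Discriminant: (2)^2 - 4*1*(-9) = 40.
Quadratic formula: r = (-2 +/- sqrt(40)) / 2.
So r = -1 + sqrt(10) ~= 2.1623 or r = -sqrt(10) - 1 ~= -4.1623.

r = -4.1623 or r = 2.1623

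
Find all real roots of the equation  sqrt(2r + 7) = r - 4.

Square both sides: 2r + 7 = (r - 4)^2.
Expand and rearrange: r^2 - 10r + 9 = 0.
Solving gives r = 9 or r = 1.
Check each candidate in the original equation:
  r = 9: sqrt(25) = 5, while r - 4 = 5 — valid.
  r = 1: sqrt(9) = 3, while r - 4 = -3 — extraneous.

r = 9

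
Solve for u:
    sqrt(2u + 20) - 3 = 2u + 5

u = -2

Isolate the radical: sqrt(2u + 20) = 2u + 8.
Square both sides: 2u + 20 = (2u + 8)^2.
Expand and rearrange: 4u^2 + 30u + 44 = 0.
Solving gives u = -2 or u = -5.5.
Check each candidate in the original equation:
  u = -2: sqrt(16) = 4, while 2u + 8 = 4 — valid.
  u = -5.5: sqrt(9) = 3, while 2u + 8 = -3 — extraneous.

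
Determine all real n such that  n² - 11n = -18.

Bring every term to one side: n² - 11n + 18 = 0.
Factor: (n - 9)(n - 2) = 0.
So n = 9 or n = 2.

n = 2 or n = 9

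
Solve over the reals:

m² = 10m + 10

m = -0.9161 or m = 10.9161

Rearrange to standard form: m² - 10m - 10 = 0.
Discriminant: (-10)² − 4·1·(-10) = 140.
Quadratic formula: m = (10 ± √140) / 2.
So m = 5 + √(35) ≈ 10.9161 or m = 5 - √(35) ≈ -0.9161.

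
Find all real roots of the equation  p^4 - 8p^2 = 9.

p = -3 or p = 3

Let u = p^2. The equation becomes u^2 - 8u - 9 = 0.
Factor: (u - 9)(u + 1) = 0, so u = 9 or u = -1.
p^2 = 9 gives p = +/-3.
p^2 = -1 < 0 has no real solution.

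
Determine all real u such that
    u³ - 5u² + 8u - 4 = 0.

Possible rational roots are divisors of -4. Testing u = 1 gives 0, so (u - 1) is a factor.
Divide: u³ - 5u² + 8u - 4 = (u - 1)(u² - 4u + 4).
The quadratic has the repeated root u = 2.

u = 1 or u = 2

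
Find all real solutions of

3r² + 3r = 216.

Bring every term to one side: 3r² + 3r - 216 = 0.
Factor: 3(r - 8)(r + 9) = 0.
So r = 8 or r = -9.

r = -9 or r = 8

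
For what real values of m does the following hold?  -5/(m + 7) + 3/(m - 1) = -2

Multiply both sides by (m + 7)(m - 1):
-5(m - 1) + 3(m + 7) = -2(m + 7)(m - 1).
Expand and collect terms: -2m² - 10m - 12 = 0.
Factor or apply the quadratic formula: m = -3 or m = -2.
Neither value makes a denominator zero (m ≠ -7, m ≠ 1), so both are valid.

m = -3 or m = -2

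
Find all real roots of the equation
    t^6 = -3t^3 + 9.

Let u = t^3. The equation becomes u^2 + 3u - 9 = 0.
By the quadratic formula, u = -3/2 + 3*sqrt(5)/2 or u = -3*sqrt(5)/2 - 3/2.
t^3 = -3/2 + 3*sqrt(5)/2 gives t = (-3/2 + 3*sqrt(5)/2)^(1/3) ~= 1.2285.
t^3 = -3*sqrt(5)/2 - 3/2 gives t = -(3/2 + 3*sqrt(5)/2)^(1/3) ~= -1.6932.

t = -1.6932 or t = 1.2285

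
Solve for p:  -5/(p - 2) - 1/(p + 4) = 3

Multiply both sides by (p - 2)(p + 4):
-5(p + 4) - (p - 2) = 3(p - 2)(p + 4).
Expand and collect terms: 3p² + 12p - 6 = 0.
By the quadratic formula, p = (-12 ± √216) / 6, so p ≈ 0.4495 or p ≈ -4.4495.
Neither value makes a denominator zero (p ≠ 2, p ≠ -4), so both are valid.

p = -4.4495 or p = 0.4495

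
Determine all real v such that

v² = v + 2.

v = -1 or v = 2

Bring every term to one side: v² - v - 2 = 0.
Factor: (v - 2)(v + 1) = 0.
So v = 2 or v = -1.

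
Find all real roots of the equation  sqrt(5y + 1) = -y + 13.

Square both sides: 5y + 1 = (-y + 13)^2.
Expand and rearrange: y^2 - 31y + 168 = 0.
Solving gives y = 24 or y = 7.
Check each candidate in the original equation:
  y = 24: sqrt(121) = 11, while -y + 13 = -11 — extraneous.
  y = 7: sqrt(36) = 6, while -y + 13 = 6 — valid.

y = 7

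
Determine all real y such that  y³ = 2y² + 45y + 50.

y = -5 or y = -1.217 or y = 8.217

Rearrange: y³ - 2y² - 45y - 50 = 0.
Possible rational roots are divisors of -50. Testing y = -5 gives 0, so (y + 5) is a factor.
Divide: y³ - 2y² - 45y - 50 = (y + 5)(y² - 7y - 10).
Apply the quadratic formula to y² - 7y - 10 = 0: y = (7 ± √89)/2, i.e. y ≈ 8.217 or y ≈ -1.217.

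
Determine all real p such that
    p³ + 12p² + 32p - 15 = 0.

Possible rational roots are divisors of -15. Testing p = -5 gives 0, so (p + 5) is a factor.
Divide: p³ + 12p² + 32p - 15 = (p + 5)(p² + 7p - 3).
Apply the quadratic formula to p² + 7p - 3 = 0: p = (-7 ± √61)/2, i.e. p ≈ 0.4051 or p ≈ -7.4051.

p = -7.4051 or p = -5 or p = 0.4051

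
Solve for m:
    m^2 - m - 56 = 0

m = -7 or m = 8

Factor: (m - 8)(m + 7) = 0.
So m = 8 or m = -7.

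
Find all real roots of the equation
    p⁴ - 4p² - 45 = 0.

Let u = p². The equation becomes u² - 4u - 45 = 0.
Factor: (u + 5)(u - 9) = 0, so u = -5 or u = 9.
p² = -5 < 0 has no real solution.
p² = 9 gives p = ±3.

p = -3 or p = 3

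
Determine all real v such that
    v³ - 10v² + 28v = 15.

Rearrange: v³ - 10v² + 28v - 15 = 0.
Possible rational roots are divisors of -15. Testing v = 5 gives 0, so (v - 5) is a factor.
Divide: v³ - 10v² + 28v - 15 = (v - 5)(v² - 5v + 3).
Apply the quadratic formula to v² - 5v + 3 = 0: v = (5 ± √13)/2, i.e. v ≈ 4.3028 or v ≈ 0.6972.

v = 0.6972 or v = 4.3028 or v = 5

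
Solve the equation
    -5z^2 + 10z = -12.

Rearrange to standard form: -5z^2 + 10z + 12 = 0.
Discriminant: (10)^2 - 4*(-5)*12 = 340.
Quadratic formula: z = (-10 +/- sqrt(340)) / (-10).
So z = 1 - sqrt(85)/5 ~= -0.8439 or z = 1 + sqrt(85)/5 ~= 2.8439.

z = -0.8439 or z = 2.8439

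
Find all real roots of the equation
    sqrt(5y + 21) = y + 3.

Square both sides: 5y + 21 = (y + 3)^2.
Expand and rearrange: y^2 + y - 12 = 0.
Solving gives y = 3 or y = -4.
Check each candidate in the original equation:
  y = 3: sqrt(36) = 6, while y + 3 = 6 — valid.
  y = -4: sqrt(1) = 1, while y + 3 = -1 — extraneous.

y = 3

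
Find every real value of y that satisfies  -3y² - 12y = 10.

Rearrange to standard form: -3y² - 12y - 10 = 0.
Discriminant: (-12)² − 4·(-3)·(-10) = 24.
Quadratic formula: y = (12 ± √24) / (-6).
So y = -2 - √(6)/3 ≈ -2.8165 or y = -2 + √(6)/3 ≈ -1.1835.

y = -2.8165 or y = -1.1835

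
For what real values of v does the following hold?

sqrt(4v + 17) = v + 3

v = 2

Square both sides: 4v + 17 = (v + 3)^2.
Expand and rearrange: v^2 + 2v - 8 = 0.
Solving gives v = 2 or v = -4.
Check each candidate in the original equation:
  v = 2: sqrt(25) = 5, while v + 3 = 5 — valid.
  v = -4: sqrt(1) = 1, while v + 3 = -1 — extraneous.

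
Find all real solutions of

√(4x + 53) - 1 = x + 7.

Isolate the radical: √(4x + 53) = x + 8.
Square both sides: 4x + 53 = (x + 8)².
Expand and rearrange: x² + 12x + 11 = 0.
Solving gives x = -1 or x = -11.
Check each candidate in the original equation:
  x = -1: √(49) = 7, while x + 8 = 7 — valid.
  x = -11: √(9) = 3, while x + 8 = -3 — extraneous.

x = -1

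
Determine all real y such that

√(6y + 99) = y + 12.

y = -3

Square both sides: 6y + 99 = (y + 12)².
Expand and rearrange: y² + 18y + 45 = 0.
Solving gives y = -3 or y = -15.
Check each candidate in the original equation:
  y = -3: √(81) = 9, while y + 12 = 9 — valid.
  y = -15: √(9) = 3, while y + 12 = -3 — extraneous.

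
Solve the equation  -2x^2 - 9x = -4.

x = -4.9075 or x = 0.4075

Rearrange to standard form: -2x^2 - 9x + 4 = 0.
Discriminant: (-9)^2 - 4*(-2)*4 = 113.
Quadratic formula: x = (9 +/- sqrt(113)) / (-4).
So x = -sqrt(113)/4 - 9/4 ~= -4.9075 or x = -9/4 + sqrt(113)/4 ~= 0.4075.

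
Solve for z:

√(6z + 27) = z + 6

z = -3

Square both sides: 6z + 27 = (z + 6)².
Expand and rearrange: z² + 6z + 9 = 0.
This gives the repeated root z = -3.
Check in the original equation:
  z = -3: √(9) = 3, while z + 6 = 3 — valid.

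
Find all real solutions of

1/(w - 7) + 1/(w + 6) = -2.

w = -6.5192 or w = 6.5192

Multiply both sides by (w - 7)(w + 6):
(w + 6) + (w - 7) = -2(w - 7)(w + 6).
Expand and collect terms: -2w² + 85 = 0.
By the quadratic formula, w = (0 ± √680) / -4, so w ≈ -6.5192 or w ≈ 6.5192.
Neither value makes a denominator zero (w ≠ 7, w ≠ -6), so both are valid.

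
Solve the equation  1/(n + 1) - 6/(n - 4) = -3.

Multiply both sides by (n + 1)(n - 4):
(n - 4) - 6(n + 1) = -3(n + 1)(n - 4).
Expand and collect terms: -3n^2 + 14n + 22 = 0.
By the quadratic formula, n = (-14 +/- sqrt(460)) / -6, so n ~= -1.2413 or n ~= 5.9079.
Neither value makes a denominator zero (n != -1, n != 4), so both are valid.

n = -1.2413 or n = 5.9079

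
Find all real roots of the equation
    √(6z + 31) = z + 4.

Square both sides: 6z + 31 = (z + 4)².
Expand and rearrange: z² + 2z - 15 = 0.
Solving gives z = 3 or z = -5.
Check each candidate in the original equation:
  z = 3: √(49) = 7, while z + 4 = 7 — valid.
  z = -5: √(1) = 1, while z + 4 = -1 — extraneous.

z = 3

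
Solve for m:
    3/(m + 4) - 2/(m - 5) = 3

Multiply both sides by (m + 4)(m - 5):
3(m - 5) - 2(m + 4) = 3(m + 4)(m - 5).
Expand and collect terms: 3m^2 - 4m - 37 = 0.
By the quadratic formula, m = (4 +/- sqrt(460)) / 6, so m ~= 4.2413 or m ~= -2.9079.
Neither value makes a denominator zero (m != -4, m != 5), so both are valid.

m = -2.9079 or m = 4.2413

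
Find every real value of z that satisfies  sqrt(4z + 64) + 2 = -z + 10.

z = 0

Isolate the radical: sqrt(4z + 64) = -z + 8.
Square both sides: 4z + 64 = (-z + 8)^2.
Expand and rearrange: z^2 - 20z = 0.
Solving gives z = 20 or z = 0.
Check each candidate in the original equation:
  z = 20: sqrt(144) = 12, while -z + 8 = -12 — extraneous.
  z = 0: sqrt(64) = 8, while -z + 8 = 8 — valid.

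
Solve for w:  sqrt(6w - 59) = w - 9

w = 10 or w = 14

Square both sides: 6w - 59 = (w - 9)^2.
Expand and rearrange: w^2 - 24w + 140 = 0.
Solving gives w = 14 or w = 10.
Check each candidate in the original equation:
  w = 14: sqrt(25) = 5, while w - 9 = 5 — valid.
  w = 10: sqrt(1) = 1, while w - 9 = 1 — valid.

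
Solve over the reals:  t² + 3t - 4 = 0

Factor: (t - 1)(t + 4) = 0.
So t = 1 or t = -4.

t = -4 or t = 1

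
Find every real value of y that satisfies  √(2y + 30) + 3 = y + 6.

Isolate the radical: √(2y + 30) = y + 3.
Square both sides: 2y + 30 = (y + 3)².
Expand and rearrange: y² + 4y - 21 = 0.
Solving gives y = 3 or y = -7.
Check each candidate in the original equation:
  y = 3: √(36) = 6, while y + 3 = 6 — valid.
  y = -7: √(16) = 4, while y + 3 = -4 — extraneous.

y = 3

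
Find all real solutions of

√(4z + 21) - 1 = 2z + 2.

z = 1

Isolate the radical: √(4z + 21) = 2z + 3.
Square both sides: 4z + 21 = (2z + 3)².
Expand and rearrange: 4z² + 8z - 12 = 0.
Solving gives z = 1 or z = -3.
Check each candidate in the original equation:
  z = 1: √(25) = 5, while 2z + 3 = 5 — valid.
  z = -3: √(9) = 3, while 2z + 3 = -3 — extraneous.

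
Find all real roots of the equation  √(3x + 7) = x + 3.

x = -2 or x = -1

Square both sides: 3x + 7 = (x + 3)².
Expand and rearrange: x² + 3x + 2 = 0.
Solving gives x = -1 or x = -2.
Check each candidate in the original equation:
  x = -1: √(4) = 2, while x + 3 = 2 — valid.
  x = -2: √(1) = 1, while x + 3 = 1 — valid.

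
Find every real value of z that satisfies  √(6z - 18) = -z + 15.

z = 9

Square both sides: 6z - 18 = (-z + 15)².
Expand and rearrange: z² - 36z + 243 = 0.
Solving gives z = 27 or z = 9.
Check each candidate in the original equation:
  z = 27: √(144) = 12, while -z + 15 = -12 — extraneous.
  z = 9: √(36) = 6, while -z + 15 = 6 — valid.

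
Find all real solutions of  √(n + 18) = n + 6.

Square both sides: n + 18 = (n + 6)².
Expand and rearrange: n² + 11n + 18 = 0.
Solving gives n = -2 or n = -9.
Check each candidate in the original equation:
  n = -2: √(16) = 4, while n + 6 = 4 — valid.
  n = -9: √(9) = 3, while n + 6 = -3 — extraneous.

n = -2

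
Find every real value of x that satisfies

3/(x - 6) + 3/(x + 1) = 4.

x = -0.3295 or x = 6.8295

Multiply both sides by (x - 6)(x + 1):
3(x + 1) + 3(x - 6) = 4(x - 6)(x + 1).
Expand and collect terms: 4x² - 26x - 9 = 0.
By the quadratic formula, x = (26 ± √820) / 8, so x ≈ 6.8295 or x ≈ -0.3295.
Neither value makes a denominator zero (x ≠ 6, x ≠ -1), so both are valid.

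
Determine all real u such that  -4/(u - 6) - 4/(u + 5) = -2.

Multiply both sides by (u - 6)(u + 5):
-4(u + 5) - 4(u - 6) = -2(u - 6)(u + 5).
Expand and collect terms: -2u² + 10u + 56 = 0.
By the quadratic formula, u = (-10 ± √548) / -4, so u ≈ -3.3523 or u ≈ 8.3523.
Neither value makes a denominator zero (u ≠ 6, u ≠ -5), so both are valid.

u = -3.3523 or u = 8.3523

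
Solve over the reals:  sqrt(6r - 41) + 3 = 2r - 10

r = 7 or r = 7.5

Isolate the radical: sqrt(6r - 41) = 2r - 13.
Square both sides: 6r - 41 = (2r - 13)^2.
Expand and rearrange: 4r^2 - 58r + 210 = 0.
Solving gives r = 7.5 or r = 7.
Check each candidate in the original equation:
  r = 7.5: sqrt(4) = 2, while 2r - 13 = 2 — valid.
  r = 7: sqrt(1) = 1, while 2r - 13 = 1 — valid.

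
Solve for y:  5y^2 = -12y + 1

Rearrange to standard form: 5y^2 + 12y - 1 = 0.
Discriminant: (12)^2 - 4*5*(-1) = 164.
Quadratic formula: y = (-12 +/- sqrt(164)) / 10.
So y = -6/5 + sqrt(41)/5 ~= 0.0806 or y = -sqrt(41)/5 - 6/5 ~= -2.4806.

y = -2.4806 or y = 0.0806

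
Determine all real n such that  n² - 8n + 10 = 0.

Discriminant: (-8)² − 4·1·10 = 24.
Quadratic formula: n = (8 ± √24) / 2.
So n = √(6) + 4 ≈ 6.4495 or n = 4 - √(6) ≈ 1.5505.

n = 1.5505 or n = 6.4495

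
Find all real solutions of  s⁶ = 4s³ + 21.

s = -1.4422 or s = 1.9129

Let u = s³. The equation becomes u² - 4u - 21 = 0.
Factor: (u + 3)(u - 7) = 0, so u = -3 or u = 7.
s³ = -3 gives s = -∛(3) ≈ -1.4422.
s³ = 7 gives s = ∛(7) ≈ 1.9129.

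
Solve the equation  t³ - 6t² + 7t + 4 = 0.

t = -0.4142 or t = 2.4142 or t = 4

Possible rational roots are divisors of 4. Testing t = 4 gives 0, so (t - 4) is a factor.
Divide: t³ - 6t² + 7t + 4 = (t - 4)(t² - 2t - 1).
Apply the quadratic formula to t² - 2t - 1 = 0: t = (2 ± √8)/2, i.e. t ≈ 2.4142 or t ≈ -0.4142.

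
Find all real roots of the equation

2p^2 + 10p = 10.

Rearrange to standard form: 2p^2 + 10p - 10 = 0.
Discriminant: (10)^2 - 4*2*(-10) = 180.
Quadratic formula: p = (-10 +/- sqrt(180)) / 4.
So p = -5/2 + 3*sqrt(5)/2 ~= 0.8541 or p = -3*sqrt(5)/2 - 5/2 ~= -5.8541.

p = -5.8541 or p = 0.8541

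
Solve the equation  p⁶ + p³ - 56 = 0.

p = -2 or p = 1.9129

Let u = p³. The equation becomes u² + u - 56 = 0.
Factor: (u - 7)(u + 8) = 0, so u = 7 or u = -8.
p³ = 7 gives p = ∛(7) ≈ 1.9129.
p³ = -8 gives p = -2.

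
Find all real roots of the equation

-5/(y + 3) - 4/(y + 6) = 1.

Multiply both sides by (y + 3)(y + 6):
-5(y + 6) - 4(y + 3) = (y + 3)(y + 6).
Expand and collect terms: y^2 + 18y + 60 = 0.
By the quadratic formula, y = (-18 +/- sqrt(84)) / 2, so y ~= -4.4174 or y ~= -13.5826.
Neither value makes a denominator zero (y != -3, y != -6), so both are valid.

y = -13.5826 or y = -4.4174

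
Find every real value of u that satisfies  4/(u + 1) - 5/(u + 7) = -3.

Multiply both sides by (u + 1)(u + 7):
4(u + 7) - 5(u + 1) = -3(u + 1)(u + 7).
Expand and collect terms: -3u^2 - 23u - 44 = 0.
Factor or apply the quadratic formula: u = -4 or u = -3.6667.
Neither value makes a denominator zero (u != -1, u != -7), so both are valid.

u = -4 or u = -3.6667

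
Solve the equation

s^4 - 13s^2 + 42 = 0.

s = -2.6458 or s = -2.4495 or s = 2.4495 or s = 2.6458

Let u = s^2. The equation becomes u^2 - 13u + 42 = 0.
Factor: (u - 6)(u - 7) = 0, so u = 6 or u = 7.
s^2 = 6 gives s = +/-sqrt(6) ~= +/-2.4495.
s^2 = 7 gives s = +/-sqrt(7) ~= +/-2.6458.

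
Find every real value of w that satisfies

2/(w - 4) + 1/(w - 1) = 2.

Multiply both sides by (w - 4)(w - 1):
2(w - 1) + (w - 4) = 2(w - 4)(w - 1).
Expand and collect terms: 2w^2 - 13w + 14 = 0.
By the quadratic formula, w = (13 +/- sqrt(57)) / 4, so w ~= 5.1375 or w ~= 1.3625.
Neither value makes a denominator zero (w != 4, w != 1), so both are valid.

w = 1.3625 or w = 5.1375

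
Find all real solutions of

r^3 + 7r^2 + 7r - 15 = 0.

r = -5 or r = -3 or r = 1

Possible rational roots are divisors of -15. Testing r = -3 gives 0, so (r + 3) is a factor.
Divide: r^3 + 7r^2 + 7r - 15 = (r + 3)(r^2 + 4r - 5).
Factor the quadratic: r = 1 or r = -5.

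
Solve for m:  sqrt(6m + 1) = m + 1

m = 0 or m = 4

Square both sides: 6m + 1 = (m + 1)^2.
Expand and rearrange: m^2 - 4m = 0.
Solving gives m = 4 or m = 0.
Check each candidate in the original equation:
  m = 4: sqrt(25) = 5, while m + 1 = 5 — valid.
  m = 0: sqrt(1) = 1, while m + 1 = 1 — valid.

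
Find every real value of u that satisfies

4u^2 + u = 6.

u = -1.3561 or u = 1.1061

Rearrange to standard form: 4u^2 + u - 6 = 0.
Discriminant: (1)^2 - 4*4*(-6) = 97.
Quadratic formula: u = (-1 +/- sqrt(97)) / 8.
So u = -1/8 + sqrt(97)/8 ~= 1.1061 or u = -sqrt(97)/8 - 1/8 ~= -1.3561.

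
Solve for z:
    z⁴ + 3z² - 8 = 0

Let u = z². The equation becomes u² + 3u - 8 = 0.
By the quadratic formula, u = -3/2 + √(41)/2 or u = -√(41)/2 - 3/2.
z² = -3/2 + √(41)/2 gives z = ±√(-3/2 + √(41)/2) ≈ ±1.3044.
z² = -√(41)/2 - 3/2 < 0 has no real solution.

z = -1.3044 or z = 1.3044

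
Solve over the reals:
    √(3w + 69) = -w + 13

Square both sides: 3w + 69 = (-w + 13)².
Expand and rearrange: w² - 29w + 100 = 0.
Solving gives w = 25 or w = 4.
Check each candidate in the original equation:
  w = 25: √(144) = 12, while -w + 13 = -12 — extraneous.
  w = 4: √(81) = 9, while -w + 13 = 9 — valid.

w = 4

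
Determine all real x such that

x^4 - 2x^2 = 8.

x = -2 or x = 2

Let u = x^2. The equation becomes u^2 - 2u - 8 = 0.
Factor: (u - 4)(u + 2) = 0, so u = 4 or u = -2.
x^2 = 4 gives x = +/-2.
x^2 = -2 < 0 has no real solution.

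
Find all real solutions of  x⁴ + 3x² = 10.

Let u = x². The equation becomes u² + 3u - 10 = 0.
Factor: (u + 5)(u - 2) = 0, so u = -5 or u = 2.
x² = -5 < 0 has no real solution.
x² = 2 gives x = ±√(2) ≈ ±1.4142.

x = -1.4142 or x = 1.4142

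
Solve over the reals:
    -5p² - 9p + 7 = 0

p = -2.3866 or p = 0.5866

Discriminant: (-9)² − 4·(-5)·7 = 221.
Quadratic formula: p = (9 ± √221) / (-10).
So p = -√(221)/10 - 9/10 ≈ -2.3866 or p = -9/10 + √(221)/10 ≈ 0.5866.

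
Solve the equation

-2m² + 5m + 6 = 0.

Discriminant: (5)² − 4·(-2)·6 = 73.
Quadratic formula: m = (-5 ± √73) / (-4).
So m = 5/4 - √(73)/4 ≈ -0.886 or m = 5/4 + √(73)/4 ≈ 3.386.

m = -0.886 or m = 3.386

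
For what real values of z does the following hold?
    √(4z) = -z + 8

Square both sides: 4z = (-z + 8)².
Expand and rearrange: z² - 20z + 64 = 0.
Solving gives z = 16 or z = 4.
Check each candidate in the original equation:
  z = 16: √(64) = 8, while -z + 8 = -8 — extraneous.
  z = 4: √(16) = 4, while -z + 8 = 4 — valid.

z = 4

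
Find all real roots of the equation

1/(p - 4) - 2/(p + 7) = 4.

p = -7.4894 or p = 4.2394

Multiply both sides by (p - 4)(p + 7):
(p + 7) - 2(p - 4) = 4(p - 4)(p + 7).
Expand and collect terms: 4p² + 13p - 127 = 0.
By the quadratic formula, p = (-13 ± √2201) / 8, so p ≈ 4.2394 or p ≈ -7.4894.
Neither value makes a denominator zero (p ≠ 4, p ≠ -7), so both are valid.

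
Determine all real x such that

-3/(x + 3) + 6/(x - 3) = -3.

Multiply both sides by (x + 3)(x - 3):
-3(x - 3) + 6(x + 3) = -3(x + 3)(x - 3).
Expand and collect terms: -3x² - 3x = 0.
Factor or apply the quadratic formula: x = -1 or x = 0.
Neither value makes a denominator zero (x ≠ -3, x ≠ 3), so both are valid.

x = -1 or x = 0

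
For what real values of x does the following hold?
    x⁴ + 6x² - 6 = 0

Let u = x². The equation becomes u² + 6u - 6 = 0.
By the quadratic formula, u = -3 + √(15) or u = -√(15) - 3.
x² = -3 + √(15) gives x = ±√(-3 + √(15)) ≈ ±0.9343.
x² = -√(15) - 3 < 0 has no real solution.

x = -0.9343 or x = 0.9343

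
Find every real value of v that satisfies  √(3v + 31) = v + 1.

v = 6

Square both sides: 3v + 31 = (v + 1)².
Expand and rearrange: v² - v - 30 = 0.
Solving gives v = 6 or v = -5.
Check each candidate in the original equation:
  v = 6: √(49) = 7, while v + 1 = 7 — valid.
  v = -5: √(16) = 4, while v + 1 = -4 — extraneous.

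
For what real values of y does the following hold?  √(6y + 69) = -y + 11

y = 2

Square both sides: 6y + 69 = (-y + 11)².
Expand and rearrange: y² - 28y + 52 = 0.
Solving gives y = 26 or y = 2.
Check each candidate in the original equation:
  y = 26: √(225) = 15, while -y + 11 = -15 — extraneous.
  y = 2: √(81) = 9, while -y + 11 = 9 — valid.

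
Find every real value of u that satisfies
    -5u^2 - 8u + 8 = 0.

u = -2.2967 or u = 0.6967

Discriminant: (-8)^2 - 4*(-5)*8 = 224.
Quadratic formula: u = (8 +/- sqrt(224)) / (-10).
So u = -2*sqrt(14)/5 - 4/5 ~= -2.2967 or u = -4/5 + 2*sqrt(14)/5 ~= 0.6967.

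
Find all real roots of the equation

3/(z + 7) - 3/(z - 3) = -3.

z = -7.9161 or z = 3.9161

Multiply both sides by (z + 7)(z - 3):
3(z - 3) - 3(z + 7) = -3(z + 7)(z - 3).
Expand and collect terms: -3z² - 12z + 93 = 0.
By the quadratic formula, z = (12 ± √1260) / -6, so z ≈ -7.9161 or z ≈ 3.9161.
Neither value makes a denominator zero (z ≠ -7, z ≠ 3), so both are valid.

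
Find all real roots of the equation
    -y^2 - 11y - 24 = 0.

Factor: -1(y + 8)(y + 3) = 0.
So y = -8 or y = -3.

y = -8 or y = -3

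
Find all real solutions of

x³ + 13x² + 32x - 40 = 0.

x = -8.899 or x = -5 or x = 0.899

Possible rational roots are divisors of -40. Testing x = -5 gives 0, so (x + 5) is a factor.
Divide: x³ + 13x² + 32x - 40 = (x + 5)(x² + 8x - 8).
Apply the quadratic formula to x² + 8x - 8 = 0: x = (-8 ± √96)/2, i.e. x ≈ 0.899 or x ≈ -8.899.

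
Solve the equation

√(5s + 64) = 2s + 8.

s = 0

Square both sides: 5s + 64 = (2s + 8)².
Expand and rearrange: 4s² + 27s = 0.
Solving gives s = 0 or s = -6.75.
Check each candidate in the original equation:
  s = 0: √(64) = 8, while 2s + 8 = 8 — valid.
  s = -6.75: √(30.25) = 5.5, while 2s + 8 = -5.5 — extraneous.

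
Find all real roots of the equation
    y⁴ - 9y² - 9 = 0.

Let u = y². The equation becomes u² - 9u - 9 = 0.
By the quadratic formula, u = 9/2 + 3·√(13)/2 or u = 9/2 - 3·√(13)/2.
y² = 9/2 + 3·√(13)/2 gives y = ±√(9/2 + 3·√(13)/2) ≈ ±3.1477.
y² = 9/2 - 3·√(13)/2 < 0 has no real solution.

y = -3.1477 or y = 3.1477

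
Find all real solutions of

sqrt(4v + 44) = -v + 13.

Square both sides: 4v + 44 = (-v + 13)^2.
Expand and rearrange: v^2 - 30v + 125 = 0.
Solving gives v = 25 or v = 5.
Check each candidate in the original equation:
  v = 25: sqrt(144) = 12, while -v + 13 = -12 — extraneous.
  v = 5: sqrt(64) = 8, while -v + 13 = 8 — valid.

v = 5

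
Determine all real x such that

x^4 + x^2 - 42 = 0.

x = -2.4495 or x = 2.4495

Let u = x^2. The equation becomes u^2 + u - 42 = 0.
Factor: (u - 6)(u + 7) = 0, so u = 6 or u = -7.
x^2 = 6 gives x = +/-sqrt(6) ~= +/-2.4495.
x^2 = -7 < 0 has no real solution.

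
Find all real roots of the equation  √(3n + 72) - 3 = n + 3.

Isolate the radical: √(3n + 72) = n + 6.
Square both sides: 3n + 72 = (n + 6)².
Expand and rearrange: n² + 9n - 36 = 0.
Solving gives n = 3 or n = -12.
Check each candidate in the original equation:
  n = 3: √(81) = 9, while n + 6 = 9 — valid.
  n = -12: √(36) = 6, while n + 6 = -6 — extraneous.

n = 3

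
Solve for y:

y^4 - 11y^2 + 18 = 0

y = -3 or y = -1.4142 or y = 1.4142 or y = 3

Let u = y^2. The equation becomes u^2 - 11u + 18 = 0.
Factor: (u - 9)(u - 2) = 0, so u = 9 or u = 2.
y^2 = 9 gives y = +/-3.
y^2 = 2 gives y = +/-sqrt(2) ~= +/-1.4142.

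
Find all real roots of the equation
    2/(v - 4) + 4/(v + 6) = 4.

v = -5.0523 or v = 4.5523

Multiply both sides by (v - 4)(v + 6):
2(v + 6) + 4(v - 4) = 4(v - 4)(v + 6).
Expand and collect terms: 4v² + 2v - 92 = 0.
By the quadratic formula, v = (-2 ± √1476) / 8, so v ≈ 4.5523 or v ≈ -5.0523.
Neither value makes a denominator zero (v ≠ 4, v ≠ -6), so both are valid.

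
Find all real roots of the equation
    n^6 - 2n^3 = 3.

Let u = n^3. The equation becomes u^2 - 2u - 3 = 0.
Factor: (u - 3)(u + 1) = 0, so u = 3 or u = -1.
n^3 = 3 gives n = (3)^(1/3) ~= 1.4422.
n^3 = -1 gives n = -1.

n = -1 or n = 1.4422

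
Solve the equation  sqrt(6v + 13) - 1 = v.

v = 6

Isolate the radical: sqrt(6v + 13) = v + 1.
Square both sides: 6v + 13 = (v + 1)^2.
Expand and rearrange: v^2 - 4v - 12 = 0.
Solving gives v = 6 or v = -2.
Check each candidate in the original equation:
  v = 6: sqrt(49) = 7, while v + 1 = 7 — valid.
  v = -2: sqrt(1) = 1, while v + 1 = -1 — extraneous.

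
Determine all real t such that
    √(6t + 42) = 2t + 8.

t = -1

Square both sides: 6t + 42 = (2t + 8)².
Expand and rearrange: 4t² + 26t + 22 = 0.
Solving gives t = -1 or t = -5.5.
Check each candidate in the original equation:
  t = -1: √(36) = 6, while 2t + 8 = 6 — valid.
  t = -5.5: √(9) = 3, while 2t + 8 = -3 — extraneous.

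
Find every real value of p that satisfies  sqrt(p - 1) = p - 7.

p = 10

Square both sides: p - 1 = (p - 7)^2.
Expand and rearrange: p^2 - 15p + 50 = 0.
Solving gives p = 10 or p = 5.
Check each candidate in the original equation:
  p = 10: sqrt(9) = 3, while p - 7 = 3 — valid.
  p = 5: sqrt(4) = 2, while p - 7 = -2 — extraneous.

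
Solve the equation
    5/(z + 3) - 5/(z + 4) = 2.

z = -5.1583 or z = -1.8417

Multiply both sides by (z + 3)(z + 4):
5(z + 4) - 5(z + 3) = 2(z + 3)(z + 4).
Expand and collect terms: 2z² + 14z + 19 = 0.
By the quadratic formula, z = (-14 ± √44) / 4, so z ≈ -1.8417 or z ≈ -5.1583.
Neither value makes a denominator zero (z ≠ -3, z ≠ -4), so both are valid.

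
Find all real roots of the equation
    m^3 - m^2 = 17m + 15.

m = -3 or m = -1 or m = 5

Rearrange: m^3 - m^2 - 17m - 15 = 0.
Possible rational roots are divisors of -15. Testing m = 5 gives 0, so (m - 5) is a factor.
Divide: m^3 - m^2 - 17m - 15 = (m - 5)(m^2 + 4m + 3).
Factor the quadratic: m = -1 or m = -3.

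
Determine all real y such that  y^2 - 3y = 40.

Bring every term to one side: y^2 - 3y - 40 = 0.
Factor: (y + 5)(y - 8) = 0.
So y = -5 or y = 8.

y = -5 or y = 8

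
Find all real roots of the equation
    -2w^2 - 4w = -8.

Rearrange to standard form: -2w^2 - 4w + 8 = 0.
Discriminant: (-4)^2 - 4*(-2)*8 = 80.
Quadratic formula: w = (4 +/- sqrt(80)) / (-4).
So w = -sqrt(5) - 1 ~= -3.2361 or w = -1 + sqrt(5) ~= 1.2361.

w = -3.2361 or w = 1.2361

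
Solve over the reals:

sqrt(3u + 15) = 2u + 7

Square both sides: 3u + 15 = (2u + 7)^2.
Expand and rearrange: 4u^2 + 25u + 34 = 0.
Solving gives u = -2 or u = -4.25.
Check each candidate in the original equation:
  u = -2: sqrt(9) = 3, while 2u + 7 = 3 — valid.
  u = -4.25: sqrt(2.25) = 1.5, while 2u + 7 = -1.5 — extraneous.

u = -2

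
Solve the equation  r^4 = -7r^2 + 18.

Let u = r^2. The equation becomes u^2 + 7u - 18 = 0.
Factor: (u - 2)(u + 9) = 0, so u = 2 or u = -9.
r^2 = 2 gives r = +/-sqrt(2) ~= +/-1.4142.
r^2 = -9 < 0 has no real solution.

r = -1.4142 or r = 1.4142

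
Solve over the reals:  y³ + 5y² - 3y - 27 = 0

y = -4.1623 or y = -3 or y = 2.1623

Possible rational roots are divisors of -27. Testing y = -3 gives 0, so (y + 3) is a factor.
Divide: y³ + 5y² - 3y - 27 = (y + 3)(y² + 2y - 9).
Apply the quadratic formula to y² + 2y - 9 = 0: y = (-2 ± √40)/2, i.e. y ≈ 2.1623 or y ≈ -4.1623.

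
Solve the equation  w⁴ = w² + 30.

w = -2.4495 or w = 2.4495

Let u = w². The equation becomes u² - u - 30 = 0.
Factor: (u - 6)(u + 5) = 0, so u = 6 or u = -5.
w² = 6 gives w = ±√(6) ≈ ±2.4495.
w² = -5 < 0 has no real solution.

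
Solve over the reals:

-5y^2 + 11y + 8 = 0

y = -0.5763 or y = 2.7763

Discriminant: (11)^2 - 4*(-5)*8 = 281.
Quadratic formula: y = (-11 +/- sqrt(281)) / (-10).
So y = 11/10 - sqrt(281)/10 ~= -0.5763 or y = 11/10 + sqrt(281)/10 ~= 2.7763.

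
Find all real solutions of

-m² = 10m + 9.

m = -9 or m = -1

Bring every term to one side: -m² - 10m - 9 = 0.
Factor: -1(m + 9)(m + 1) = 0.
So m = -9 or m = -1.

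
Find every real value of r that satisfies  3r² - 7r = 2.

r = -0.2573 or r = 2.5907

Rearrange to standard form: 3r² - 7r - 2 = 0.
Discriminant: (-7)² − 4·3·(-2) = 73.
Quadratic formula: r = (7 ± √73) / 6.
So r = 7/6 + √(73)/6 ≈ 2.5907 or r = 7/6 - √(73)/6 ≈ -0.2573.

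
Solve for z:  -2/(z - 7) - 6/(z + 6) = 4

Multiply both sides by (z - 7)(z + 6):
-2(z + 6) - 6(z - 7) = 4(z - 7)(z + 6).
Expand and collect terms: 4z² + 4z - 198 = 0.
By the quadratic formula, z = (-4 ± √3184) / 8, so z ≈ 6.5534 or z ≈ -7.5534.
Neither value makes a denominator zero (z ≠ 7, z ≠ -6), so both are valid.

z = -7.5534 or z = 6.5534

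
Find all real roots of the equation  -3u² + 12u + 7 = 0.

u = -0.5166 or u = 4.5166

Discriminant: (12)² − 4·(-3)·7 = 228.
Quadratic formula: u = (-12 ± √228) / (-6).
So u = 2 - √(57)/3 ≈ -0.5166 or u = 2 + √(57)/3 ≈ 4.5166.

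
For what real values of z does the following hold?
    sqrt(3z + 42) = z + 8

z = -2

Square both sides: 3z + 42 = (z + 8)^2.
Expand and rearrange: z^2 + 13z + 22 = 0.
Solving gives z = -2 or z = -11.
Check each candidate in the original equation:
  z = -2: sqrt(36) = 6, while z + 8 = 6 — valid.
  z = -11: sqrt(9) = 3, while z + 8 = -3 — extraneous.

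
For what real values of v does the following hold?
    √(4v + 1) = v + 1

v = 0 or v = 2

Square both sides: 4v + 1 = (v + 1)².
Expand and rearrange: v² - 2v = 0.
Solving gives v = 2 or v = 0.
Check each candidate in the original equation:
  v = 2: √(9) = 3, while v + 1 = 3 — valid.
  v = 0: √(1) = 1, while v + 1 = 1 — valid.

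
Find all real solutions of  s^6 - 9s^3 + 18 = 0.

Let u = s^3. The equation becomes u^2 - 9u + 18 = 0.
Factor: (u - 3)(u - 6) = 0, so u = 3 or u = 6.
s^3 = 3 gives s = (3)^(1/3) ~= 1.4422.
s^3 = 6 gives s = (6)^(1/3) ~= 1.8171.

s = 1.4422 or s = 1.8171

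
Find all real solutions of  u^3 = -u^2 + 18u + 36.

u = -3 or u = -2.6056 or u = 4.6056

Rearrange: u^3 + u^2 - 18u - 36 = 0.
Possible rational roots are divisors of -36. Testing u = -3 gives 0, so (u + 3) is a factor.
Divide: u^3 + u^2 - 18u - 36 = (u + 3)(u^2 - 2u - 12).
Apply the quadratic formula to u^2 - 2u - 12 = 0: u = (2 +/- sqrt(52))/2, i.e. u ~= 4.6056 or u ~= -2.6056.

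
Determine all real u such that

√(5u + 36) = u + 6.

Square both sides: 5u + 36 = (u + 6)².
Expand and rearrange: u² + 7u = 0.
Solving gives u = 0 or u = -7.
Check each candidate in the original equation:
  u = 0: √(36) = 6, while u + 6 = 6 — valid.
  u = -7: √(1) = 1, while u + 6 = -1 — extraneous.

u = 0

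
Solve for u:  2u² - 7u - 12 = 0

u = -1.2604 or u = 4.7604

Discriminant: (-7)² − 4·2·(-12) = 145.
Quadratic formula: u = (7 ± √145) / 4.
So u = 7/4 + √(145)/4 ≈ 4.7604 or u = 7/4 - √(145)/4 ≈ -1.2604.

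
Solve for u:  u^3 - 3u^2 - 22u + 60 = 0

Possible rational roots are divisors of 60. Testing u = 5 gives 0, so (u - 5) is a factor.
Divide: u^3 - 3u^2 - 22u + 60 = (u - 5)(u^2 + 2u - 12).
Apply the quadratic formula to u^2 + 2u - 12 = 0: u = (-2 +/- sqrt(52))/2, i.e. u ~= 2.6056 or u ~= -4.6056.

u = -4.6056 or u = 2.6056 or u = 5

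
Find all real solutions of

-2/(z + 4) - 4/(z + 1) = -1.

Multiply both sides by (z + 4)(z + 1):
-2(z + 1) - 4(z + 4) = -(z + 4)(z + 1).
Expand and collect terms: -z² + z + 14 = 0.
By the quadratic formula, z = (-1 ± √57) / -2, so z ≈ -3.2749 or z ≈ 4.2749.
Neither value makes a denominator zero (z ≠ -4, z ≠ -1), so both are valid.

z = -3.2749 or z = 4.2749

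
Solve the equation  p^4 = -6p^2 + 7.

Let u = p^2. The equation becomes u^2 + 6u - 7 = 0.
Factor: (u - 1)(u + 7) = 0, so u = 1 or u = -7.
p^2 = 1 gives p = +/-1.
p^2 = -7 < 0 has no real solution.

p = -1 or p = 1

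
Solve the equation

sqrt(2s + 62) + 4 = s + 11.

Isolate the radical: sqrt(2s + 62) = s + 7.
Square both sides: 2s + 62 = (s + 7)^2.
Expand and rearrange: s^2 + 12s - 13 = 0.
Solving gives s = 1 or s = -13.
Check each candidate in the original equation:
  s = 1: sqrt(64) = 8, while s + 7 = 8 — valid.
  s = -13: sqrt(36) = 6, while s + 7 = -6 — extraneous.

s = 1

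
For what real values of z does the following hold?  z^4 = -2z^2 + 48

z = -2.4495 or z = 2.4495

Let u = z^2. The equation becomes u^2 + 2u - 48 = 0.
Factor: (u + 8)(u - 6) = 0, so u = -8 or u = 6.
z^2 = -8 < 0 has no real solution.
z^2 = 6 gives z = +/-sqrt(6) ~= +/-2.4495.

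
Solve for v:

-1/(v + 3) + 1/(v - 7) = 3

v = -3.3229 or v = 7.3229

Multiply both sides by (v + 3)(v - 7):
-(v - 7) + (v + 3) = 3(v + 3)(v - 7).
Expand and collect terms: 3v² - 12v - 73 = 0.
By the quadratic formula, v = (12 ± √1020) / 6, so v ≈ 7.3229 or v ≈ -3.3229.
Neither value makes a denominator zero (v ≠ -3, v ≠ 7), so both are valid.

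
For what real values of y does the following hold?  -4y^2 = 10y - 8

y = -3.1375 or y = 0.6375

Rearrange to standard form: -4y^2 - 10y + 8 = 0.
Discriminant: (-10)^2 - 4*(-4)*8 = 228.
Quadratic formula: y = (10 +/- sqrt(228)) / (-8).
So y = -sqrt(57)/4 - 5/4 ~= -3.1375 or y = -5/4 + sqrt(57)/4 ~= 0.6375.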